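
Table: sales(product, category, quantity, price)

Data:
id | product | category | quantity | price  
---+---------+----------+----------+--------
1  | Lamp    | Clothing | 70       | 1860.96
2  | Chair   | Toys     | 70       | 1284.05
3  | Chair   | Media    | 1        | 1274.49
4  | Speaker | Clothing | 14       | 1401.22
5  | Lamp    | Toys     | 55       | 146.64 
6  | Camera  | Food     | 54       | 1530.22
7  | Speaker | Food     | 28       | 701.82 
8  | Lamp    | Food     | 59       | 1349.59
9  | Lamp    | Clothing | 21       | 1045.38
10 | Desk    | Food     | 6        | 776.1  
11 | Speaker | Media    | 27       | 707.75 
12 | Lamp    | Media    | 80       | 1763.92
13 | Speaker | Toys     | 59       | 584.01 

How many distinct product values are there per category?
SELECT category, COUNT(DISTINCT product)
FROM sales
GROUP BY category

Result:
  Clothing: 2 distinct
  Food: 4 distinct
  Media: 3 distinct
  Toys: 3 distinct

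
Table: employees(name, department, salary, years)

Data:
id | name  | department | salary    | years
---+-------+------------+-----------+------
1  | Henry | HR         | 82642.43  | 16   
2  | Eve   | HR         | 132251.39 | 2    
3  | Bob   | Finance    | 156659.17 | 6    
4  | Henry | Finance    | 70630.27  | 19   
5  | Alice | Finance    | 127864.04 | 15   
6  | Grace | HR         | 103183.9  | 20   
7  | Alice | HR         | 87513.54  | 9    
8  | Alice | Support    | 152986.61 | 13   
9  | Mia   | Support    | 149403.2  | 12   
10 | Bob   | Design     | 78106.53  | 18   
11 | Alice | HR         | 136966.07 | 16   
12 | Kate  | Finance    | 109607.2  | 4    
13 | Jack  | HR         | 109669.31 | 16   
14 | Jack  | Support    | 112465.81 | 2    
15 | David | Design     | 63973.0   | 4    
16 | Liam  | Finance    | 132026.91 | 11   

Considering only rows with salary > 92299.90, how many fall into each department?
SELECT department, COUNT(*)
FROM employees
WHERE salary > 92299.90
GROUP BY department

Note: WHERE filters rows before grouping.

Result:
  Finance: 4
  HR: 4
  Support: 3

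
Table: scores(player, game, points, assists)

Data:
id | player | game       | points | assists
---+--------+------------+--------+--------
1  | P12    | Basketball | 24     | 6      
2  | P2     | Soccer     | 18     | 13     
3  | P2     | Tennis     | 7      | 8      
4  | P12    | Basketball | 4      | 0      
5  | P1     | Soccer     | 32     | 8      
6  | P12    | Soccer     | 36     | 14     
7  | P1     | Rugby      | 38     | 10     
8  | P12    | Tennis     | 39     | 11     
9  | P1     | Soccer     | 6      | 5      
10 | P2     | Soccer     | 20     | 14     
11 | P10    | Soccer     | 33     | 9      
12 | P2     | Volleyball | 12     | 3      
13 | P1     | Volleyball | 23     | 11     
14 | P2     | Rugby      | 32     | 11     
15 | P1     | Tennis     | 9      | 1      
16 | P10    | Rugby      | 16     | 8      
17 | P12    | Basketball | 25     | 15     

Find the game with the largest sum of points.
SELECT game, SUM(points) as val
FROM scores
GROUP BY game
ORDER BY val DESC
LIMIT 1

Result: Soccer with sum(points) = 145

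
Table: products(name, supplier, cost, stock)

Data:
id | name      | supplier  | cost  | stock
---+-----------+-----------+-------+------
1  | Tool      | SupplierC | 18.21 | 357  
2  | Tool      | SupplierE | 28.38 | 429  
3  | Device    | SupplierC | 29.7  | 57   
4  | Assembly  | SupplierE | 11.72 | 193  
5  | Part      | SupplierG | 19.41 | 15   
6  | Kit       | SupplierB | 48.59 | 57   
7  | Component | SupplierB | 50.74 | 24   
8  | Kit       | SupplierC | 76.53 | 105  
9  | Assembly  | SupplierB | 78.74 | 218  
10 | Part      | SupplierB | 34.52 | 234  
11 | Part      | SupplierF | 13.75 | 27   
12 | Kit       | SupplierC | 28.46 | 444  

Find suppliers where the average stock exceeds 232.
SELECT supplier, AVG(stock)
FROM products
GROUP BY supplier
HAVING AVG(stock) > 232

Result:
  SupplierC: avg=240.75
  SupplierE: avg=311.00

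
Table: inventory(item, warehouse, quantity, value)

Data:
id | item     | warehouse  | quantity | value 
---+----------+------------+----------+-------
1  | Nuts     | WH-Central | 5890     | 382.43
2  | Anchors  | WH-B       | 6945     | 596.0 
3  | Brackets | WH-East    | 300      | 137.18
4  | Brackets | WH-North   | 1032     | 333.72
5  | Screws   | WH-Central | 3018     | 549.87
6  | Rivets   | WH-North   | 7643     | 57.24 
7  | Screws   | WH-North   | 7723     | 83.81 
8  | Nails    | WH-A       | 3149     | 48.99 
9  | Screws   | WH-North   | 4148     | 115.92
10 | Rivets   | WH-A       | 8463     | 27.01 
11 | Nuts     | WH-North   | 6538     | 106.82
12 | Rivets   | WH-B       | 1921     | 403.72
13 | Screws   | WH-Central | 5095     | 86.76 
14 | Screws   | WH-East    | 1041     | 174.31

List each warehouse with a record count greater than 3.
SELECT warehouse, COUNT(*) as cnt
FROM inventory
GROUP BY warehouse
HAVING COUNT(*) > 3

Result:
  WH-North: 5

Note: HAVING filters groups after aggregation, WHERE filters rows before.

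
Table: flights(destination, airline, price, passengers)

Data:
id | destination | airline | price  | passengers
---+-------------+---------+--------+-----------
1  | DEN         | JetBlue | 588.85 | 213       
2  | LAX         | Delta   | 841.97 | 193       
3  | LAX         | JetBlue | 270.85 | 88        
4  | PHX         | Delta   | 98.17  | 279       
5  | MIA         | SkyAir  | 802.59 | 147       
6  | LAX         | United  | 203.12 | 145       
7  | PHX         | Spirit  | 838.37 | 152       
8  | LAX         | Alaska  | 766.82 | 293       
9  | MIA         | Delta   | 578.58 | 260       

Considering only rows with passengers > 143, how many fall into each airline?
SELECT airline, COUNT(*)
FROM flights
WHERE passengers > 143
GROUP BY airline

Note: WHERE filters rows before grouping.

Result:
  Alaska: 1
  Delta: 3
  JetBlue: 1
  SkyAir: 1
  Spirit: 1
  United: 1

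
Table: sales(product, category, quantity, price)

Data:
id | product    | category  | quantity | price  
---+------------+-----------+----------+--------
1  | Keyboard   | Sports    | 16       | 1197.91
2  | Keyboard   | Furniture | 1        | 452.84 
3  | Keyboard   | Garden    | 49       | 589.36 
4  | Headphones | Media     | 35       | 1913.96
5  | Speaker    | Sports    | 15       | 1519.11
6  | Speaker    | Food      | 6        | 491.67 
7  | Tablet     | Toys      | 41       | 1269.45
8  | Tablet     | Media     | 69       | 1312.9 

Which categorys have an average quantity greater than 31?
SELECT category, AVG(quantity)
FROM sales
GROUP BY category
HAVING AVG(quantity) > 31

Result:
  Garden: avg=49.00
  Media: avg=52.00
  Toys: avg=41.00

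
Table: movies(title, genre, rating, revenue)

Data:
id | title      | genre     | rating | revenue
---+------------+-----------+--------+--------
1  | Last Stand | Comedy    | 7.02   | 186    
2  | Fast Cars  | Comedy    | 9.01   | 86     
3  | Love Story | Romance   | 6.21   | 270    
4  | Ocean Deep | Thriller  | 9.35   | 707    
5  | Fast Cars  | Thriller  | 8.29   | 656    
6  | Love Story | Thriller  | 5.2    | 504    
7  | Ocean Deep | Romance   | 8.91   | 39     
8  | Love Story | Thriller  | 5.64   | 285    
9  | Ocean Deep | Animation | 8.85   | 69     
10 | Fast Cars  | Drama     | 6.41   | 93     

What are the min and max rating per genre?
SELECT genre, MIN(rating), MAX(rating)
FROM movies
GROUP BY genre

Result:
  Animation: min=8.85, max=8.85
  Comedy: min=7.02, max=9.01
  Drama: min=6.41, max=6.41
  Romance: min=6.21, max=8.91
  Thriller: min=5.20, max=9.35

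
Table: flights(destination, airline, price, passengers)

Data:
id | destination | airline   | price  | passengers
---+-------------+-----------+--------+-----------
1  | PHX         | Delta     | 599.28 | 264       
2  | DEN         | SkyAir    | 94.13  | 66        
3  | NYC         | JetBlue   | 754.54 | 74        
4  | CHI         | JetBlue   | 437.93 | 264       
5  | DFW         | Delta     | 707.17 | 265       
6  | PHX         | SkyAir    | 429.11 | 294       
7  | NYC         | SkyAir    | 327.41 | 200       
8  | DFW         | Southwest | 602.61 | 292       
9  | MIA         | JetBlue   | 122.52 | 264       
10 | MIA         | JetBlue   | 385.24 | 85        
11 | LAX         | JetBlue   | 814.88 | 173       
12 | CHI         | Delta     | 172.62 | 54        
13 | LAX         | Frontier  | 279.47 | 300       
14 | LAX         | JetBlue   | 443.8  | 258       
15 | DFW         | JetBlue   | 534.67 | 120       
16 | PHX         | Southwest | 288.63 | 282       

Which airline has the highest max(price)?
SELECT airline, MAX(price) as val
FROM flights
GROUP BY airline
ORDER BY val DESC
LIMIT 1

Result: JetBlue with max(price) = 814.88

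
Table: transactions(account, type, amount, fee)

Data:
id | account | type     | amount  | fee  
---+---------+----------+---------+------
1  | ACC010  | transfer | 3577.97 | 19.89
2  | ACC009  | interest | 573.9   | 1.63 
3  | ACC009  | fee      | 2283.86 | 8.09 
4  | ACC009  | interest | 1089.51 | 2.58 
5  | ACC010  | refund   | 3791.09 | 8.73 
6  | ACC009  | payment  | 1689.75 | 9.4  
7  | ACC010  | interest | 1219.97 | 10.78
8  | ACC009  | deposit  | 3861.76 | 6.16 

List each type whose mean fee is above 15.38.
SELECT type, AVG(fee)
FROM transactions
GROUP BY type
HAVING AVG(fee) > 15.38

Result:
  transfer: avg=19.89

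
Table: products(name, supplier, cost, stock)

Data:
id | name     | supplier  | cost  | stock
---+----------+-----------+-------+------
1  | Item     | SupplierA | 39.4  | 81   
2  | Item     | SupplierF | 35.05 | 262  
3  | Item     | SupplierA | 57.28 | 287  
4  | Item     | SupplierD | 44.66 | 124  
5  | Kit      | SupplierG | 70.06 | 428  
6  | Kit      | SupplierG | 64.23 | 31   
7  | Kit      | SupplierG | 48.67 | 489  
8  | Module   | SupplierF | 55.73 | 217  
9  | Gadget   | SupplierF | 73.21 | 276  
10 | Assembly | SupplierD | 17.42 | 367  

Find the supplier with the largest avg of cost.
SELECT supplier, AVG(cost) as val
FROM products
GROUP BY supplier
ORDER BY val DESC
LIMIT 1

Result: SupplierG with avg(cost) = 60.99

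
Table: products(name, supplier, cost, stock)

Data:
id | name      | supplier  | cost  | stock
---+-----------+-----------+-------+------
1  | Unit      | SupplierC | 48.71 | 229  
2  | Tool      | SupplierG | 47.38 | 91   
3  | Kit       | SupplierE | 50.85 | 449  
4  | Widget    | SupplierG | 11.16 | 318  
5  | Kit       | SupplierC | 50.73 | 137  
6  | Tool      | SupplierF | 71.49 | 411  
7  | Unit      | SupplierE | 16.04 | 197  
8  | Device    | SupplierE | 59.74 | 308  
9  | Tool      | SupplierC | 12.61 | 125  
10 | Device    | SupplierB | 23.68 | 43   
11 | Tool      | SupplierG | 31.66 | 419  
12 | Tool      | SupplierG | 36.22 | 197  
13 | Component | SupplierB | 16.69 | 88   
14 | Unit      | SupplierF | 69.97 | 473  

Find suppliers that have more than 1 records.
SELECT supplier, COUNT(*) as cnt
FROM products
GROUP BY supplier
HAVING COUNT(*) > 1

Result:
  SupplierB: 2
  SupplierC: 3
  SupplierE: 3
  SupplierF: 2
  SupplierG: 4

Note: HAVING filters groups after aggregation, WHERE filters rows before.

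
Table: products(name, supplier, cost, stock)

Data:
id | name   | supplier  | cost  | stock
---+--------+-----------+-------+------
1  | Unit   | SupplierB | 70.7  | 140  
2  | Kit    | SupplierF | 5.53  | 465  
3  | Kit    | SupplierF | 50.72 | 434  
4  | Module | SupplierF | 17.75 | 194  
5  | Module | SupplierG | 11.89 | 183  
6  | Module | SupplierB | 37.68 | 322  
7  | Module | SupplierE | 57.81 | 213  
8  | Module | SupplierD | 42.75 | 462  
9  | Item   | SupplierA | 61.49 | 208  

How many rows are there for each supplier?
SELECT supplier, COUNT(*) as count
FROM products
GROUP BY supplier

Result:
  SupplierA: 1
  SupplierB: 2
  SupplierD: 1
  SupplierE: 1
  SupplierF: 3
  SupplierG: 1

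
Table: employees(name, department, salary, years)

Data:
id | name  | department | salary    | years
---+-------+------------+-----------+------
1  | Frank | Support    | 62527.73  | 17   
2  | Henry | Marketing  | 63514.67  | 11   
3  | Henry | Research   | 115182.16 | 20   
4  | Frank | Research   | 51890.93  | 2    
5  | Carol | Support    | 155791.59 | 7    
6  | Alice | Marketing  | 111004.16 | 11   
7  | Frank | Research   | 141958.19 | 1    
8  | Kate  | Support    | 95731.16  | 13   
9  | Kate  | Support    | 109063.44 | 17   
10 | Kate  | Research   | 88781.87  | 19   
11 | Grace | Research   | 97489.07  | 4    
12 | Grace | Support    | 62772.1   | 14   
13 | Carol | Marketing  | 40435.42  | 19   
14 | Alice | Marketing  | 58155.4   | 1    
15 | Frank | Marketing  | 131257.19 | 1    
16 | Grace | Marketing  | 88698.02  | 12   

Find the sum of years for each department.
SELECT department, SUM(years) as result
FROM employees
GROUP BY department

Result:
  Marketing: 55
  Research: 46
  Support: 68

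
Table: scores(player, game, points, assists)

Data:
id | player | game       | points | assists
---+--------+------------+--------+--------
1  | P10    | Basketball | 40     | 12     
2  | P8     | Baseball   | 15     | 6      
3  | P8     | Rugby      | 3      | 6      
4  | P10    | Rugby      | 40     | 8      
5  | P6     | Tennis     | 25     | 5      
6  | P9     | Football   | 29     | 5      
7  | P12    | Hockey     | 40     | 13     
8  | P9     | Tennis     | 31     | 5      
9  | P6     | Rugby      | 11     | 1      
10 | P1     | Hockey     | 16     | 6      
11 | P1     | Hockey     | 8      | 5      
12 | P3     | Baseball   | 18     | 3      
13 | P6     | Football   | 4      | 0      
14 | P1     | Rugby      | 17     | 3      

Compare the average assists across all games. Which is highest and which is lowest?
SELECT game, AVG(assists)
FROM scores
GROUP BY game
ORDER BY AVG(assists)

All groups:
  Football: 2.50
  Baseball: 4.50
  Rugby: 4.50
  Tennis: 5.00
  Hockey: 8.00
  Basketball: 12.00

Highest: Basketball (12.00)
Lowest: Football (2.50)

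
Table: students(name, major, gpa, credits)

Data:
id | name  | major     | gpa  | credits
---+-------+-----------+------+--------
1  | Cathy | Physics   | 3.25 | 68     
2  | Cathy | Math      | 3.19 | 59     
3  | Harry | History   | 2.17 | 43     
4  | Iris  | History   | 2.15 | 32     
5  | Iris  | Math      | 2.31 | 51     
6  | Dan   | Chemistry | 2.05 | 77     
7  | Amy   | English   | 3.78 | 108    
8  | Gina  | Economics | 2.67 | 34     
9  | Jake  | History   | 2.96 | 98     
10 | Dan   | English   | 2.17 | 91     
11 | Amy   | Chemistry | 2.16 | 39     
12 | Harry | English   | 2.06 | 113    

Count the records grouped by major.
SELECT major, COUNT(*) as count
FROM students
GROUP BY major

Result:
  Chemistry: 2
  Economics: 1
  English: 3
  History: 3
  Math: 2
  Physics: 1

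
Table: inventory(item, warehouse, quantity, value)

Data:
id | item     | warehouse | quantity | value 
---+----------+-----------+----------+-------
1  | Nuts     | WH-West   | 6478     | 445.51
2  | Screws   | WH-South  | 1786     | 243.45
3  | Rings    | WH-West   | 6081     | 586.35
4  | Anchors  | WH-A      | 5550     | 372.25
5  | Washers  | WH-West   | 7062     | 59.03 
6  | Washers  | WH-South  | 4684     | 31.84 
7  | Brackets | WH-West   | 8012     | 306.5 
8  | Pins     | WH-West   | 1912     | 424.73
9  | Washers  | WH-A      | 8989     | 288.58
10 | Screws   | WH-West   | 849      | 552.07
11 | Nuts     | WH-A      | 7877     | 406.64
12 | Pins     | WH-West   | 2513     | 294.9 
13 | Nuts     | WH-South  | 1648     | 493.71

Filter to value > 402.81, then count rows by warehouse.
SELECT warehouse, COUNT(*)
FROM inventory
WHERE value > 402.81
GROUP BY warehouse

Note: WHERE filters rows before grouping.

Result:
  WH-A: 1
  WH-South: 1
  WH-West: 4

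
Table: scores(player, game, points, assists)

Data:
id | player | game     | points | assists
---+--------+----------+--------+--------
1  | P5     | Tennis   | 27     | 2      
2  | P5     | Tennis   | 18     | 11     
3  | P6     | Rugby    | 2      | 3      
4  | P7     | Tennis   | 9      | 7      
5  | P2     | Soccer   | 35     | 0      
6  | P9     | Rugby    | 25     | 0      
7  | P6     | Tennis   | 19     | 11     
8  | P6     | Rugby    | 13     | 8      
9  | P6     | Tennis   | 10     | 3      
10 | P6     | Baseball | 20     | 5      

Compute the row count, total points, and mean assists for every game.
SELECT game,
       COUNT(*) as cnt,
       SUM(points) as total_points,
       AVG(assists) as avg_assists
FROM scores
GROUP BY game

Result:
  Baseball: 1 records, 20 total points, 5.00 avg assists
  Rugby: 3 records, 40 total points, 3.67 avg assists
  Soccer: 1 records, 35 total points, 0.00 avg assists
  Tennis: 5 records, 83 total points, 6.80 avg assists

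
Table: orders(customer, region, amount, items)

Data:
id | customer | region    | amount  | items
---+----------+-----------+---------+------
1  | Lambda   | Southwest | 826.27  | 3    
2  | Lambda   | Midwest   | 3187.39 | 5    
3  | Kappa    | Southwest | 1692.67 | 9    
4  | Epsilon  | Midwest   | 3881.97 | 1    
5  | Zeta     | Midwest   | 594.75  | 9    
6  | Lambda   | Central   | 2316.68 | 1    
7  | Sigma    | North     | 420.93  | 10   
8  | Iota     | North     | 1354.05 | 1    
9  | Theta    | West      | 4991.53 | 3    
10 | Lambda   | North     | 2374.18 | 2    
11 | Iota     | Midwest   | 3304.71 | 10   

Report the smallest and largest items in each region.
SELECT region, MIN(items), MAX(items)
FROM orders
GROUP BY region

Result:
  Central: min=1, max=1
  Midwest: min=1, max=10
  North: min=1, max=10
  Southwest: min=3, max=9
  West: min=3, max=3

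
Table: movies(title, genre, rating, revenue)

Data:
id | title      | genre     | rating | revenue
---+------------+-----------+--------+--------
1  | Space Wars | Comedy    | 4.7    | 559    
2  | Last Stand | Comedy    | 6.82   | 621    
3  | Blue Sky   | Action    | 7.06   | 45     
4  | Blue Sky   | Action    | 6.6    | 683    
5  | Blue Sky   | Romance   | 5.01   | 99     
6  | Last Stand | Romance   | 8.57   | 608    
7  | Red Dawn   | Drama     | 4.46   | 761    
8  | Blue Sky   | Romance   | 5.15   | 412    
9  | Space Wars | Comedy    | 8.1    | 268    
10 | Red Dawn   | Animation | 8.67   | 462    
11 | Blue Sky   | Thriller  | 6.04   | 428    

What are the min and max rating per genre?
SELECT genre, MIN(rating), MAX(rating)
FROM movies
GROUP BY genre

Result:
  Action: min=6.60, max=7.06
  Animation: min=8.67, max=8.67
  Comedy: min=4.70, max=8.10
  Drama: min=4.46, max=4.46
  Romance: min=5.01, max=8.57
  Thriller: min=6.04, max=6.04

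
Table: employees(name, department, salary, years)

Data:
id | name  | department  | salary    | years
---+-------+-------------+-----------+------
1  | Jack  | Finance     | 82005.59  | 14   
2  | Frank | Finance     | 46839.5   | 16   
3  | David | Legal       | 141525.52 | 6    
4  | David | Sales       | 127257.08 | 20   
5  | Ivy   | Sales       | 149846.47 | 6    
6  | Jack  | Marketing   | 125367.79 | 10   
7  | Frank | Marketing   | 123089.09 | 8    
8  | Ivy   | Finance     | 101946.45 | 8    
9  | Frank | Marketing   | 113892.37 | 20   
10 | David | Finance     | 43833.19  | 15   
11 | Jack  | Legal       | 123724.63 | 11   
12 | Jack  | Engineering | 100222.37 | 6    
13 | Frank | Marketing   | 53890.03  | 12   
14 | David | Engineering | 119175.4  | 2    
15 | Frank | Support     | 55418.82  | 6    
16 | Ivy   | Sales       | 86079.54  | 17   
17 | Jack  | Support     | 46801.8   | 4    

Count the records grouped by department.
SELECT department, COUNT(*) as count
FROM employees
GROUP BY department

Result:
  Engineering: 2
  Finance: 4
  Legal: 2
  Marketing: 4
  Sales: 3
  Support: 2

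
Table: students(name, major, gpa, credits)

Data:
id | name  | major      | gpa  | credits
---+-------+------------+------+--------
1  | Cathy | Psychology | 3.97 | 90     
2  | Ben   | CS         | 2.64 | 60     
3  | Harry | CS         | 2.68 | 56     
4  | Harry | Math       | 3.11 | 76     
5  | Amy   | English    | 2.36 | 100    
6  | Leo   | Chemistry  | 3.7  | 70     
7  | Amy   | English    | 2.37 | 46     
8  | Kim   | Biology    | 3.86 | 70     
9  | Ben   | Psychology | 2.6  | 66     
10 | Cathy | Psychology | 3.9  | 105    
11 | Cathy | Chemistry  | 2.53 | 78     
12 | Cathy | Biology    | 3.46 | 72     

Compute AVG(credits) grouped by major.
SELECT major, AVG(credits) as result
FROM students
GROUP BY major

Result:
  Biology: 71.00
  CS: 58.00
  Chemistry: 74.00
  English: 73.00
  Math: 76.00
  Psychology: 87.00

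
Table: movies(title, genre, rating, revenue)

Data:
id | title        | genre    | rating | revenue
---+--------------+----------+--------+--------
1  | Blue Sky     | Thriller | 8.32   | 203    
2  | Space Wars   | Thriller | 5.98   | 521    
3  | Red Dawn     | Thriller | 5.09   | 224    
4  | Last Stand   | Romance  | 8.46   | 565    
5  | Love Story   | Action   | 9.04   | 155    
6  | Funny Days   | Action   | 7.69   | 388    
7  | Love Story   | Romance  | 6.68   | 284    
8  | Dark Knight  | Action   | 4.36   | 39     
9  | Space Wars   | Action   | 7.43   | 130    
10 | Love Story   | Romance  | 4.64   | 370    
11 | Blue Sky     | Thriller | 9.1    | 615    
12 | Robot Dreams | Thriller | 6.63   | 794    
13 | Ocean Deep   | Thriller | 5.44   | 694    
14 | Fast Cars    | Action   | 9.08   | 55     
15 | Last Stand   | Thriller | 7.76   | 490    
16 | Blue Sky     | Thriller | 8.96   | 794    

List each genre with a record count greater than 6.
SELECT genre, COUNT(*) as cnt
FROM movies
GROUP BY genre
HAVING COUNT(*) > 6

Result:
  Thriller: 8

Note: HAVING filters groups after aggregation, WHERE filters rows before.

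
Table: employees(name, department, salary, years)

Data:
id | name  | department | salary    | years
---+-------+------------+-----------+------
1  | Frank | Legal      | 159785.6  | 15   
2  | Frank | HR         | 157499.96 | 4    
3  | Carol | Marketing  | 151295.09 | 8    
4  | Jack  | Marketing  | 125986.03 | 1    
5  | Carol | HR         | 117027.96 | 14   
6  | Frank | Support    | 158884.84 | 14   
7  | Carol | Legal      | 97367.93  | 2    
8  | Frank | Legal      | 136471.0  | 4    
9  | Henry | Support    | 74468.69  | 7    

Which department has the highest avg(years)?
SELECT department, AVG(years) as val
FROM employees
GROUP BY department
ORDER BY val DESC
LIMIT 1

Result: Support with avg(years) = 10.50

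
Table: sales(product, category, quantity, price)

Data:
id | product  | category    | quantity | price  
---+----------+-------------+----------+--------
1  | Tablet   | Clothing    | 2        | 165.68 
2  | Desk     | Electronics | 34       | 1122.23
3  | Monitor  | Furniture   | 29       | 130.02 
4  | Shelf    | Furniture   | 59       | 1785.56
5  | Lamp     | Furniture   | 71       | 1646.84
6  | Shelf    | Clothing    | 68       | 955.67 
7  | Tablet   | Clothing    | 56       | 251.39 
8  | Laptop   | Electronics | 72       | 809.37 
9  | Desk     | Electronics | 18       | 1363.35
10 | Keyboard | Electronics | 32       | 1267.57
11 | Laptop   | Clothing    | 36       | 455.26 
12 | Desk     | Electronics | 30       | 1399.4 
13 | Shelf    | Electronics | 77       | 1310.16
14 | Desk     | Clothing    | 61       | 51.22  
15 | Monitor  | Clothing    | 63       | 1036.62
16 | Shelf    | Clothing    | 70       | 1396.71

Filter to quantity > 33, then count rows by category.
SELECT category, COUNT(*)
FROM sales
WHERE quantity > 33
GROUP BY category

Note: WHERE filters rows before grouping.

Result:
  Clothing: 6
  Electronics: 3
  Furniture: 2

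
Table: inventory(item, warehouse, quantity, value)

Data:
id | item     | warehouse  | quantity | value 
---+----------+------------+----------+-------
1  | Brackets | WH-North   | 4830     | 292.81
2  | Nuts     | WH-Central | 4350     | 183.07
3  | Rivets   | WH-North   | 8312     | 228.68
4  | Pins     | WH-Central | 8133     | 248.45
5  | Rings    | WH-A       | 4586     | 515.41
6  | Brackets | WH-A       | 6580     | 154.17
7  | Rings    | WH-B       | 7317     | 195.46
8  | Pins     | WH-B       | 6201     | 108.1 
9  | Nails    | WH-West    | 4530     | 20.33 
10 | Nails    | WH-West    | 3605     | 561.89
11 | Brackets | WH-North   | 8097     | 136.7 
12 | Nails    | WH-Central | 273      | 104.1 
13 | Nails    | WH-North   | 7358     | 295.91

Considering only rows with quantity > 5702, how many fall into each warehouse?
SELECT warehouse, COUNT(*)
FROM inventory
WHERE quantity > 5702
GROUP BY warehouse

Note: WHERE filters rows before grouping.

Result:
  WH-A: 1
  WH-B: 2
  WH-Central: 1
  WH-North: 3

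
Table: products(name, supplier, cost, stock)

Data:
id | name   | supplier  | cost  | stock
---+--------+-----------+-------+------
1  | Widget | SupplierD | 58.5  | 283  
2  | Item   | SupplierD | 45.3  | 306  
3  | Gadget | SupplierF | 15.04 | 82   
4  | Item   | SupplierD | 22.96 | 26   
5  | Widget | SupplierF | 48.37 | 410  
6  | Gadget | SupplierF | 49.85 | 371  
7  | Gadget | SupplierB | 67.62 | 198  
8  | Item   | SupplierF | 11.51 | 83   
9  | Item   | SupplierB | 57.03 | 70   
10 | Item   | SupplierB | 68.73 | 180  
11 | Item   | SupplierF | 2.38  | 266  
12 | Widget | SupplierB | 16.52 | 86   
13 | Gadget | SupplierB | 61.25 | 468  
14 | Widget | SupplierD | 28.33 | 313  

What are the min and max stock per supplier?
SELECT supplier, MIN(stock), MAX(stock)
FROM products
GROUP BY supplier

Result:
  SupplierB: min=70, max=468
  SupplierD: min=26, max=313
  SupplierF: min=82, max=410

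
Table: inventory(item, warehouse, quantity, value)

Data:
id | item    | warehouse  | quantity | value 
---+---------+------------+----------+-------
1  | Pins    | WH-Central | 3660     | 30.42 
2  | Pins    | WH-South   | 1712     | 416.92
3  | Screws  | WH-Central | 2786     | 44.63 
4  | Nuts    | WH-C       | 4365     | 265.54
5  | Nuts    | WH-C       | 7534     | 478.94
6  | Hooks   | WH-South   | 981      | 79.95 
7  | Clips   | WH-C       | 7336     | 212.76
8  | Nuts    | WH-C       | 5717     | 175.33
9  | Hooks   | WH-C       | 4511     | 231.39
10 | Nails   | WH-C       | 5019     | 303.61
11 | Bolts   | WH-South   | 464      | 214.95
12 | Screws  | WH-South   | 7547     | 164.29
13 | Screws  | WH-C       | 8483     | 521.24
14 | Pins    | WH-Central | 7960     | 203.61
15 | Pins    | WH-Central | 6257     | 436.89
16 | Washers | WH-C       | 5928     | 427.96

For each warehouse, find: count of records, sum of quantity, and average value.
SELECT warehouse,
       COUNT(*) as cnt,
       SUM(quantity) as total_quantity,
       AVG(value) as avg_value
FROM inventory
GROUP BY warehouse

Result:
  WH-C: 8 records, 48893 total quantity, 327.10 avg value
  WH-Central: 4 records, 20663 total quantity, 178.89 avg value
  WH-South: 4 records, 10704 total quantity, 219.03 avg value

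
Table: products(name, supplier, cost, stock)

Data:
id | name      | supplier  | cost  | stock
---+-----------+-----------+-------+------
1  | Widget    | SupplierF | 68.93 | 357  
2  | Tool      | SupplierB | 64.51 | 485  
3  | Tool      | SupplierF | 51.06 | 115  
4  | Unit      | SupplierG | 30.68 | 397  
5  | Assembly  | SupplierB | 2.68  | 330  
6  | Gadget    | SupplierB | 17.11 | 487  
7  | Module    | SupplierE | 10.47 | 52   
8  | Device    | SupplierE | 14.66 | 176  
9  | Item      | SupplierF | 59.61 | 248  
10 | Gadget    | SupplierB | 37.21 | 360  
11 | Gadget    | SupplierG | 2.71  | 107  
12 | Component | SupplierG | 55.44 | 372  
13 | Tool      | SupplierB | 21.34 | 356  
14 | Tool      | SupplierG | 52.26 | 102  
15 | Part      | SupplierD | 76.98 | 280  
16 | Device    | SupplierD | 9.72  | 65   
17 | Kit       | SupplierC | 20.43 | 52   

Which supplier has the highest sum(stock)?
SELECT supplier, SUM(stock) as val
FROM products
GROUP BY supplier
ORDER BY val DESC
LIMIT 1

Result: SupplierB with sum(stock) = 2018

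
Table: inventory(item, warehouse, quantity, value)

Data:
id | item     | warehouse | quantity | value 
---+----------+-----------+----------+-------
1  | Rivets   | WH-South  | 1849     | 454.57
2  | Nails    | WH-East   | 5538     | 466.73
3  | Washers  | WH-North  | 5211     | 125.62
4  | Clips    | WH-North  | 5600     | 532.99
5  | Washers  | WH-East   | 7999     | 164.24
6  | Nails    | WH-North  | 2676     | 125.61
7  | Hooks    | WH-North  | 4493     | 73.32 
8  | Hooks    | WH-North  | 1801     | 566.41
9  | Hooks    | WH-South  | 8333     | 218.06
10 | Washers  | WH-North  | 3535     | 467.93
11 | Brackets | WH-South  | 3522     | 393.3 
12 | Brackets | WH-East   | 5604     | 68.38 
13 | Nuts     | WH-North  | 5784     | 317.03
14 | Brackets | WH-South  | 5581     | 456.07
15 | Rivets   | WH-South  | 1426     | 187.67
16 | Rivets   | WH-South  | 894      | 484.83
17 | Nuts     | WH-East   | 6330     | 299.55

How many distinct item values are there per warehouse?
SELECT warehouse, COUNT(DISTINCT item)
FROM inventory
GROUP BY warehouse

Result:
  WH-East: 4 distinct
  WH-North: 5 distinct
  WH-South: 3 distinct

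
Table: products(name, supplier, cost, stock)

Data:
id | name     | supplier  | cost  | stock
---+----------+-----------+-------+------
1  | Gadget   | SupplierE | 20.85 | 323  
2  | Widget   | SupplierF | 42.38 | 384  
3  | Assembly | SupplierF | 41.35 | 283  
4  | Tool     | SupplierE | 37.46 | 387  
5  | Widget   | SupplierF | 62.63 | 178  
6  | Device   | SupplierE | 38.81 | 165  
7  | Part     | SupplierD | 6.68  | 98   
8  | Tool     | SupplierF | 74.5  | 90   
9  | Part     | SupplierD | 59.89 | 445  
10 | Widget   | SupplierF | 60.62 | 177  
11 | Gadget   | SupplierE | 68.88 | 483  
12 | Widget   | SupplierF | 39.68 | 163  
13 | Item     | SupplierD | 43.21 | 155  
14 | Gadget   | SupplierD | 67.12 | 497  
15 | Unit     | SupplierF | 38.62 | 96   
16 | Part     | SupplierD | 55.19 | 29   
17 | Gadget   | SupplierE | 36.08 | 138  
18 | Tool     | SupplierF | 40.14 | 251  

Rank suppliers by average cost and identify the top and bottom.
SELECT supplier, AVG(cost)
FROM products
GROUP BY supplier
ORDER BY AVG(cost)

All groups:
  SupplierE: 40.42
  SupplierD: 46.42
  SupplierF: 49.99

Highest: SupplierF (49.99)
Lowest: SupplierE (40.42)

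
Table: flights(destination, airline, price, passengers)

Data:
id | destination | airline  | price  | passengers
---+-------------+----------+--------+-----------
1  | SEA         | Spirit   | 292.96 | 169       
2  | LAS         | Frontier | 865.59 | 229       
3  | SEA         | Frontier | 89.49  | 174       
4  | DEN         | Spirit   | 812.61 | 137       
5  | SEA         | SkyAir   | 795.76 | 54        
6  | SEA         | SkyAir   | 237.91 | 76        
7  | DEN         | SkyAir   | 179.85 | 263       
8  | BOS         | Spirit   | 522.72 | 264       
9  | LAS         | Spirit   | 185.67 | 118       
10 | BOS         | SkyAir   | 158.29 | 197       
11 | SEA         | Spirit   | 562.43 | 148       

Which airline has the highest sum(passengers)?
SELECT airline, SUM(passengers) as val
FROM flights
GROUP BY airline
ORDER BY val DESC
LIMIT 1

Result: Spirit with sum(passengers) = 836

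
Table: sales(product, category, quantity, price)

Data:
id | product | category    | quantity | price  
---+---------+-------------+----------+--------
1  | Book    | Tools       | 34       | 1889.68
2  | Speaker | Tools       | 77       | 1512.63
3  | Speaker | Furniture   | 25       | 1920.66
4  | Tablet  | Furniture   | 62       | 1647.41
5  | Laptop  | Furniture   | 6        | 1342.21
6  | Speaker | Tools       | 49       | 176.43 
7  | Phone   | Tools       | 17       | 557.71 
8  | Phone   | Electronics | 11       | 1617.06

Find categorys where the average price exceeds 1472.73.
SELECT category, AVG(price)
FROM sales
GROUP BY category
HAVING AVG(price) > 1472.73

Result:
  Electronics: avg=1617.06
  Furniture: avg=1636.76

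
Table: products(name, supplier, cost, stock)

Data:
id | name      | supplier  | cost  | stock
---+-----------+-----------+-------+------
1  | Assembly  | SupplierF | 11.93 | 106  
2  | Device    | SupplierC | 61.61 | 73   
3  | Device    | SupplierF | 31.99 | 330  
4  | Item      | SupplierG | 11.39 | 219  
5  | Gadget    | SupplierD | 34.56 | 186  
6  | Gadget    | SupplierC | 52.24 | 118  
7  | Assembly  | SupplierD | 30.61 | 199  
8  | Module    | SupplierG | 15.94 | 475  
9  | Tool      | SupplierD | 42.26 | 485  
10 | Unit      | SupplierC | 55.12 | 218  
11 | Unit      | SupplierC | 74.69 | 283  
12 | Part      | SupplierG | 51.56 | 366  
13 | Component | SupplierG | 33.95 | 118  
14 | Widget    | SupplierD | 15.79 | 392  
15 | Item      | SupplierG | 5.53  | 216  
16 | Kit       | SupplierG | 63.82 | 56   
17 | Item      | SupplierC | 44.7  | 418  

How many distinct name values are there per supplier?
SELECT supplier, COUNT(DISTINCT name)
FROM products
GROUP BY supplier

Result:
  SupplierC: 4 distinct
  SupplierD: 4 distinct
  SupplierF: 2 distinct
  SupplierG: 5 distinct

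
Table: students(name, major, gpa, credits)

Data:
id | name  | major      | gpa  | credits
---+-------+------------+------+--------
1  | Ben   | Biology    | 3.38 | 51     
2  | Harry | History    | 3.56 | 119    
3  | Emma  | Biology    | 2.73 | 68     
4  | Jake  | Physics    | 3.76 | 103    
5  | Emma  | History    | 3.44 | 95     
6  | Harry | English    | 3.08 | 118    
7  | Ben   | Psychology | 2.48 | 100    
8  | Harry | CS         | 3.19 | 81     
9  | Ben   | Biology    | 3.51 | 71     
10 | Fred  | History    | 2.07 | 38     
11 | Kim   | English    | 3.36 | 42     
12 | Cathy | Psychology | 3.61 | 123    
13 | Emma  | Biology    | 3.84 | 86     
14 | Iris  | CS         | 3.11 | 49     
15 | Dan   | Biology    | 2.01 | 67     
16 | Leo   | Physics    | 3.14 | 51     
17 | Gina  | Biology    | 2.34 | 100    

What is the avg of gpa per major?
SELECT major, AVG(gpa) as result
FROM students
GROUP BY major

Result:
  Biology: 2.97
  CS: 3.15
  English: 3.22
  History: 3.02
  Physics: 3.45
  Psychology: 3.05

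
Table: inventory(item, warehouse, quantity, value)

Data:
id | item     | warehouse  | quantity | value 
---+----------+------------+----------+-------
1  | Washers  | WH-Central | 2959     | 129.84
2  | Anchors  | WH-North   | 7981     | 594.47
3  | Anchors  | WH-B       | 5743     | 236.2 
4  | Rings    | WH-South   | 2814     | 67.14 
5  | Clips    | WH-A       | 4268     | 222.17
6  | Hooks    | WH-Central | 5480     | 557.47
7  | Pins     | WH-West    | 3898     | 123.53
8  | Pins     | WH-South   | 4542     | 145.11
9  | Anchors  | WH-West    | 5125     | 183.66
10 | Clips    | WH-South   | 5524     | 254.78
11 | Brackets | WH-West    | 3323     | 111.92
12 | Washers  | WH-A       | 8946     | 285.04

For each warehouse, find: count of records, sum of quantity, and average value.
SELECT warehouse,
       COUNT(*) as cnt,
       SUM(quantity) as total_quantity,
       AVG(value) as avg_value
FROM inventory
GROUP BY warehouse

Result:
  WH-A: 2 records, 13214 total quantity, 253.61 avg value
  WH-B: 1 records, 5743 total quantity, 236.20 avg value
  WH-Central: 2 records, 8439 total quantity, 343.66 avg value
  WH-North: 1 records, 7981 total quantity, 594.47 avg value
  WH-South: 3 records, 12880 total quantity, 155.68 avg value
  WH-West: 3 records, 12346 total quantity, 139.70 avg value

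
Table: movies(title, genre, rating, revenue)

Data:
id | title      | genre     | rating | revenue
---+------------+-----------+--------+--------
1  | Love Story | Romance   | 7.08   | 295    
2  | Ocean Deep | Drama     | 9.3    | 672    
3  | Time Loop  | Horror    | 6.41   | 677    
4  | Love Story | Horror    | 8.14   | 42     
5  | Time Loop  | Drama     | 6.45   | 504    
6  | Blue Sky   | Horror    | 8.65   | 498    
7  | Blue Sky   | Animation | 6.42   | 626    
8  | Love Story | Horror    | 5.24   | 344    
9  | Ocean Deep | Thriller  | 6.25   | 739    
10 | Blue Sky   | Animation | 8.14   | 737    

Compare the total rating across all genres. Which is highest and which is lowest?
SELECT genre, SUM(rating)
FROM movies
GROUP BY genre
ORDER BY SUM(rating)

All groups:
  Thriller: 6.25
  Romance: 7.08
  Animation: 14.56
  Drama: 15.75
  Horror: 28.44

Highest: Horror (28.44)
Lowest: Thriller (6.25)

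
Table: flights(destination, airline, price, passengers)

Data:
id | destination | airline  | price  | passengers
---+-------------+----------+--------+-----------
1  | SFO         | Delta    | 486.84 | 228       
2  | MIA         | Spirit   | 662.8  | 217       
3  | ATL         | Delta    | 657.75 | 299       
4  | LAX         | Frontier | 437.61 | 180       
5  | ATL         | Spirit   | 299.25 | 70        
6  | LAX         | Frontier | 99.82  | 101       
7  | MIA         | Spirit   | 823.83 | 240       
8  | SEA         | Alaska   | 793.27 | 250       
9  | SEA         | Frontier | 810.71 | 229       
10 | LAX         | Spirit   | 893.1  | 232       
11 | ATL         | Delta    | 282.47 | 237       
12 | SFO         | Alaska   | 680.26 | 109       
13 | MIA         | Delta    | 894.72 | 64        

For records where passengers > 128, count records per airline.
SELECT airline, COUNT(*)
FROM flights
WHERE passengers > 128
GROUP BY airline

Note: WHERE filters rows before grouping.

Result:
  Alaska: 1
  Delta: 3
  Frontier: 2
  Spirit: 3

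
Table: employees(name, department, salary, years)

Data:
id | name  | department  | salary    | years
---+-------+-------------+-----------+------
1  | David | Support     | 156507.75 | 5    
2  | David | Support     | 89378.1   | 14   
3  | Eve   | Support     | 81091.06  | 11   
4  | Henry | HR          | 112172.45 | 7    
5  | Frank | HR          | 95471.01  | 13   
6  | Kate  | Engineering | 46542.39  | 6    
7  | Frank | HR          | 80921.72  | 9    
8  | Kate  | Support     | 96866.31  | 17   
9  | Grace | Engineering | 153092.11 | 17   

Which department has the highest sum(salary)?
SELECT department, SUM(salary) as val
FROM employees
GROUP BY department
ORDER BY val DESC
LIMIT 1

Result: Support with sum(salary) = 423843.22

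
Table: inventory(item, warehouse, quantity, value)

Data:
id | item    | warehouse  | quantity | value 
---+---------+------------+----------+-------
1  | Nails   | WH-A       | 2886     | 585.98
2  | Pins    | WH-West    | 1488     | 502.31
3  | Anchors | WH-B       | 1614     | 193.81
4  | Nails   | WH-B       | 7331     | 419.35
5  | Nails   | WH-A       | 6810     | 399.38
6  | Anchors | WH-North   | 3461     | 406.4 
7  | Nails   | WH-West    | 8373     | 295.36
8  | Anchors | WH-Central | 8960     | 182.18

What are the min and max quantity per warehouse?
SELECT warehouse, MIN(quantity), MAX(quantity)
FROM inventory
GROUP BY warehouse

Result:
  WH-A: min=2886, max=6810
  WH-B: min=1614, max=7331
  WH-Central: min=8960, max=8960
  WH-North: min=3461, max=3461
  WH-West: min=1488, max=8373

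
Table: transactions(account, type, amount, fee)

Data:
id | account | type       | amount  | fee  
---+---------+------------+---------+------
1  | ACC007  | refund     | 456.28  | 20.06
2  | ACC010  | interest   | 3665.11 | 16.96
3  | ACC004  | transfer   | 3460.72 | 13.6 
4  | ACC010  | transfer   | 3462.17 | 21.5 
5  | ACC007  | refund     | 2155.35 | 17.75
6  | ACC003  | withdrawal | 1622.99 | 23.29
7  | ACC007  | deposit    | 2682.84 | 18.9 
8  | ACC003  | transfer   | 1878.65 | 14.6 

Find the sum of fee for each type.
SELECT type, SUM(fee) as result
FROM transactions
GROUP BY type

Result:
  deposit: 18.90
  interest: 16.96
  refund: 37.81
  transfer: 49.70
  withdrawal: 23.29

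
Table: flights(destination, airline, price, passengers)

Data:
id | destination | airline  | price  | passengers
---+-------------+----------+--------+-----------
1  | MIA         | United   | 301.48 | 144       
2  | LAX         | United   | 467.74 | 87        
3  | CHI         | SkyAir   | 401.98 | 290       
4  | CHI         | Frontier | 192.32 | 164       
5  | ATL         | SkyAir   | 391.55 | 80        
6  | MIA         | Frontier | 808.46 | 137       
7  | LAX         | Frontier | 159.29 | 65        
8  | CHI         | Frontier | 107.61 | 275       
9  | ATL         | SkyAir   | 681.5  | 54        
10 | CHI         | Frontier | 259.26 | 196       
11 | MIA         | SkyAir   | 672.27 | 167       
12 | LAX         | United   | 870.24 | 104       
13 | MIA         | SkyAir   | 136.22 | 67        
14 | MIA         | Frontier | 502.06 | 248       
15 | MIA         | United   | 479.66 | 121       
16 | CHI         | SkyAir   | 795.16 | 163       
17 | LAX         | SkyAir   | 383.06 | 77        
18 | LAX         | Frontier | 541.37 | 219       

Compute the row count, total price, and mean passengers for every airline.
SELECT airline,
       COUNT(*) as cnt,
       SUM(price) as total_price,
       AVG(passengers) as avg_passengers
FROM flights
GROUP BY airline

Result:
  Frontier: 7 records, 2570.37 total price, 186.29 avg passengers
  SkyAir: 7 records, 3461.74 total price, 128.29 avg passengers
  United: 4 records, 2119.12 total price, 114.00 avg passengers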